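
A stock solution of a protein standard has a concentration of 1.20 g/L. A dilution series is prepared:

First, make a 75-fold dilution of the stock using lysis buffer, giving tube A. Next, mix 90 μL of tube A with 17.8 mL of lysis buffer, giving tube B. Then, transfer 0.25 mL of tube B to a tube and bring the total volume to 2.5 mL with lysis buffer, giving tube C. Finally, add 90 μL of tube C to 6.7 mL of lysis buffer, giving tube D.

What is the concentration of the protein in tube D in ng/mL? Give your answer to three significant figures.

Step 1: 75-fold → factor 75
Step 2: 90 μL + 17.8 mL = 17890 μL total → factor 17890/90 = 198.78
Step 3: 0.25 mL brought to 2.5 mL → factor 2.5/0.25 = 10
Step 4: 90 μL + 6.7 mL = 6790 μL total → factor 6790/90 = 75.444
Overall dilution factor = 75 × 198.78 × 10 × 75.444 = 1.1248 × 10^7
Final = 1.20 g/L / 1.1248 × 10^7 = 1.067 × 10^-7 g/L = 0.107 ng/mL

0.107 ng/mL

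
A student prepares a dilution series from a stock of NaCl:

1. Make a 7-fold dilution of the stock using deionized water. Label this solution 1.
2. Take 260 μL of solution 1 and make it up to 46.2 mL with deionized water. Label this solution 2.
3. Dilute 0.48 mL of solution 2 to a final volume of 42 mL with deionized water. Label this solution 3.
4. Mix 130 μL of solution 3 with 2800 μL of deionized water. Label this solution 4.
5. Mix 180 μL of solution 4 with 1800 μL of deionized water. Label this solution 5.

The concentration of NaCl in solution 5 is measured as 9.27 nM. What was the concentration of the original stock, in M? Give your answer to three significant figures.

Step 1: 7-fold → factor 7
Step 2: 260 μL brought to 46.2 mL → factor 46200/260 = 177.69
Step 3: 0.48 mL brought to 42 mL → factor 42/0.48 = 87.5
Step 4: 130 μL + 2800 μL = 2930 μL total → factor 2930/130 = 22.538
Step 5: 180 μL + 1800 μL = 1980 μL total → factor 1980/180 = 11
Overall dilution factor = 7 × 177.69 × 87.5 × 22.538 × 11 = 2.6983 × 10^7
Stock = 9.27 nM × 2.6983 × 10^7 = 2.501 × 10^8 nM = 0.250 M

0.250 M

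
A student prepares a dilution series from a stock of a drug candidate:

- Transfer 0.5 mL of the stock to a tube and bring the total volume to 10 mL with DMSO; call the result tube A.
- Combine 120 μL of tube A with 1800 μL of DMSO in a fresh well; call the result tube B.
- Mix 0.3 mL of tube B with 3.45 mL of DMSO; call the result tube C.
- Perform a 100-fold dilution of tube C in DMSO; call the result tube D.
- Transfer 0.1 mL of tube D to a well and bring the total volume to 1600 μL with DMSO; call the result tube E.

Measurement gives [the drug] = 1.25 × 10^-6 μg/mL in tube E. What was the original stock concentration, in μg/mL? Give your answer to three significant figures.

8.00 μg/mL

Step 1: 0.5 mL brought to 10 mL → factor 10/0.5 = 20
Step 2: 120 μL + 1800 μL = 1920 μL total → factor 1920/120 = 16
Step 3: 0.3 mL + 3.45 mL = 3.75 mL total → factor 3.75/0.3 = 12.5
Step 4: 100-fold → factor 100
Step 5: 0.1 mL brought to 1600 μL → factor 1.6/0.1 = 16
Overall dilution factor = 20 × 16 × 12.5 × 100 × 16 = 6.4 × 10^6
Stock = 1.25 × 10^-6 μg/mL × 6.4 × 10^6 = 8.00 μg/mL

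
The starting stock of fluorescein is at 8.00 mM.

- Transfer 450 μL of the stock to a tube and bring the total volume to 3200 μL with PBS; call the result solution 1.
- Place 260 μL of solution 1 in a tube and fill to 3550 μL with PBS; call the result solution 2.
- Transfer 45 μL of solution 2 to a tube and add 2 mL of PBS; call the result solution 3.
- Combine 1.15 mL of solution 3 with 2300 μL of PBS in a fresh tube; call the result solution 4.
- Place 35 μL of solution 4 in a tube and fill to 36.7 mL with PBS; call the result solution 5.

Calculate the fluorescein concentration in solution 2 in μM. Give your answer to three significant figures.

Step 1: 450 μL brought to 3200 μL → factor 3200/450 = 7.1111
Step 2: 260 μL brought to 3550 μL → factor 3550/260 = 13.654
Dilution factor through solution 2 = 7.1111 × 13.654 = 97.094
[solution 2] = 8.00 mM / 97.094 = 0.08239 mM = 82.4 μM

82.4 μM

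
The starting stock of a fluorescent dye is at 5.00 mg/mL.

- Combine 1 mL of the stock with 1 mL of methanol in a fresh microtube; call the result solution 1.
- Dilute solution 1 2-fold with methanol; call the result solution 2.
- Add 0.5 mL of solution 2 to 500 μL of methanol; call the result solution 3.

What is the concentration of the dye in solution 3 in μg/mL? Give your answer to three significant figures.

Step 1: 1 mL + 1 mL = 2 mL total → factor 2/1 = 2
Step 2: 2-fold → factor 2
Step 3: 0.5 mL + 500 μL = 1 mL total → factor 1/0.5 = 2
Overall dilution factor = 2 × 2 × 2 = 8
Final = 5.00 mg/mL / 8 = 0.6250 mg/mL = 625 μg/mL

625 μg/mL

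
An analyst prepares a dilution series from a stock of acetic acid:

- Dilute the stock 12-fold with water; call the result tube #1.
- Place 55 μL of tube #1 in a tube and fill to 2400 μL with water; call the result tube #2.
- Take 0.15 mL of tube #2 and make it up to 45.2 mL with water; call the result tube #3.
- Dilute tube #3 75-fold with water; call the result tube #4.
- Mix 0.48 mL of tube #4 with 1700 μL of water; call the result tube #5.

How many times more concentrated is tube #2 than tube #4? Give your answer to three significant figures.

2.26 × 10^4

Step 1: 12-fold → factor 12
Step 2: 55 μL brought to 2400 μL → factor 2400/55 = 43.636
Step 3: 0.15 mL brought to 45.2 mL → factor 45.2/0.15 = 301.33
Step 4: 75-fold → factor 75
Dilution factor to tube #2 = 523.64; to tube #4 = 1.1834 × 10^7
[tube #2]/[tube #4] = (factor to tube #4)/(factor to tube #2) = 1.1834 × 10^7/523.64 = 2.26 × 10^4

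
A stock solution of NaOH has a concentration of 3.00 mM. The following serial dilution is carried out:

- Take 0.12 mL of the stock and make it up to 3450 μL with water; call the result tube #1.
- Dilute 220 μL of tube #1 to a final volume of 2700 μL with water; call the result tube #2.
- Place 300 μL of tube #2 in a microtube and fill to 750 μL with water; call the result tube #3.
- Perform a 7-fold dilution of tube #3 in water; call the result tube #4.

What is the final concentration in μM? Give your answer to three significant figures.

0.486 μM

Step 1: 0.12 mL brought to 3450 μL → factor 3.45/0.12 = 28.75
Step 2: 220 μL brought to 2700 μL → factor 2700/220 = 12.273
Step 3: 300 μL brought to 750 μL → factor 750/300 = 2.5
Step 4: 7-fold → factor 7
Overall dilution factor = 28.75 × 12.273 × 2.5 × 7 = 6174.7
Final = 3.00 mM / 6174.7 = 0.0004859 mM = 0.486 μM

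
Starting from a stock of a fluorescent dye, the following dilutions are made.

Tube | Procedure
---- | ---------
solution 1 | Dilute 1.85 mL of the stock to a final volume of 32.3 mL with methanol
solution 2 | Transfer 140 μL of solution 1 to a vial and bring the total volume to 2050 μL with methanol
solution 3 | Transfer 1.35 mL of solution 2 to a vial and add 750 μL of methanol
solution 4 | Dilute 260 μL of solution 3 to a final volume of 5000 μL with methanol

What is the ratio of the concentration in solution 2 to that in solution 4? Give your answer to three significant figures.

29.9

Step 1: 1.85 mL brought to 32.3 mL → factor 32.3/1.85 = 17.459
Step 2: 140 μL brought to 2050 μL → factor 2050/140 = 14.643
Step 3: 1.35 mL + 750 μL = 2.1 mL total → factor 2.1/1.35 = 1.5556
Step 4: 260 μL brought to 5000 μL → factor 5000/260 = 19.231
Dilution factor to solution 2 = 255.66; to solution 4 = 7647.8
[solution 2]/[solution 4] = (factor to solution 4)/(factor to solution 2) = 7647.8/255.66 = 29.9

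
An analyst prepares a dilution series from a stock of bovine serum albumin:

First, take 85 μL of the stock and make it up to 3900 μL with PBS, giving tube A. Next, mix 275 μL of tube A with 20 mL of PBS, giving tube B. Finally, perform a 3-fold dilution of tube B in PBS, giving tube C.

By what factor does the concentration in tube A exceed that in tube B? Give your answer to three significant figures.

Step 1: 85 μL brought to 3900 μL → factor 3900/85 = 45.882
Step 2: 275 μL + 20 mL = 20275 μL total → factor 20275/275 = 73.727
Dilution factor to tube A = 45.882; to tube B = 3382.8
[tube A]/[tube B] = (factor to tube B)/(factor to tube A) = 3382.8/45.882 = 73.7

73.7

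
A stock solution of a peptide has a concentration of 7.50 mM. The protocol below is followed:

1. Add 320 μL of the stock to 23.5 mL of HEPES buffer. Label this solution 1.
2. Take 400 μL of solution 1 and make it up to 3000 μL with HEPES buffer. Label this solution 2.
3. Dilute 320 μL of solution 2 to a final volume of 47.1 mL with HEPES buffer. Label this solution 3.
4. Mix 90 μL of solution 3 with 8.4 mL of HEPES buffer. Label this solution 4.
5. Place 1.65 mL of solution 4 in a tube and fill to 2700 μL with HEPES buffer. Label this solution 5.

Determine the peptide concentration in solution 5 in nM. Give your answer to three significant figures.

Step 1: 320 μL + 23.5 mL = 23820 μL total → factor 23820/320 = 74.438
Step 2: 400 μL brought to 3000 μL → factor 3000/400 = 7.5
Step 3: 320 μL brought to 47.1 mL → factor 47100/320 = 147.19
Step 4: 90 μL + 8.4 mL = 8490 μL total → factor 8490/90 = 94.333
Step 5: 1.65 mL brought to 2700 μL → factor 2.7/1.65 = 1.6364
Overall dilution factor = 74.438 × 7.5 × 147.19 × 94.333 × 1.6364 = 1.2684 × 10^7
Final = 7.50 mM / 1.2684 × 10^7 = 5.913 × 10^-7 mM = 0.591 nM

0.591 nM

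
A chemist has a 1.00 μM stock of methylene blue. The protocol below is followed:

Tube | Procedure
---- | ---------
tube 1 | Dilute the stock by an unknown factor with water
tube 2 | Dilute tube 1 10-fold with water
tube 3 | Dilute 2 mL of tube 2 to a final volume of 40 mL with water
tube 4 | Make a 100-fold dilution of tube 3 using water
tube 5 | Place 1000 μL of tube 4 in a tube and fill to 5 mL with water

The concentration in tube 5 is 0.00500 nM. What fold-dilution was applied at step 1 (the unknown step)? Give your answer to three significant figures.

Step 1: unknown factor x
Step 2: 10-fold → factor 10
Step 3: 2 mL brought to 40 mL → factor 40/2 = 20
Step 4: 100-fold → factor 100
Step 5: 1000 μL brought to 5 mL → factor 5000/1000 = 5
Product of known-step factors = 1 × 10^5
Overall factor = 1.00 μM / (0.00500 nM) = 2 × 10^5
x = 2 × 10^5 / 1 × 10^5 = 2.00

2.00-fold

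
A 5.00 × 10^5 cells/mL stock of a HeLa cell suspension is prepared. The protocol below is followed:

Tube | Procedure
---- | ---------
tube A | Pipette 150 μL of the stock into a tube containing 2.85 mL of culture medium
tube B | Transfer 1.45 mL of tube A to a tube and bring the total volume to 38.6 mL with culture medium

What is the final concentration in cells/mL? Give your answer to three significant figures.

Step 1: 150 μL + 2.85 mL = 3000 μL total → factor 3000/150 = 20
Step 2: 1.45 mL brought to 38.6 mL → factor 38.6/1.45 = 26.621
Overall dilution factor = 20 × 26.621 = 532.41
Final = 5.00 × 10^5 cells/mL / 532.41 = 939 cells/mL

939 cells/mL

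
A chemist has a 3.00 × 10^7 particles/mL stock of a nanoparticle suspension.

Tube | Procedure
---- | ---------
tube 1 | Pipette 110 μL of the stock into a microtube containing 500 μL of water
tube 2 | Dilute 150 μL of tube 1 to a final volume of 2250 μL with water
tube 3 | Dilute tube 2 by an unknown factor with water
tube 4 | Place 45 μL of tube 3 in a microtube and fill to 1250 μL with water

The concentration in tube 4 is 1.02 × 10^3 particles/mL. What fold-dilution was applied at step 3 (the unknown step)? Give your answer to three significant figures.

Step 1: 110 μL + 500 μL = 610 μL total → factor 610/110 = 5.5455
Step 2: 150 μL brought to 2250 μL → factor 2250/150 = 15
Step 3: unknown factor x
Step 4: 45 μL brought to 1250 μL → factor 1250/45 = 27.778
Product of known-step factors = 2310.6
Overall factor = 3.00 × 10^7 particles/mL / (1.02 × 10^3 particles/mL) = 29412
x = 29412 / 2310.6 = 12.7

12.7-fold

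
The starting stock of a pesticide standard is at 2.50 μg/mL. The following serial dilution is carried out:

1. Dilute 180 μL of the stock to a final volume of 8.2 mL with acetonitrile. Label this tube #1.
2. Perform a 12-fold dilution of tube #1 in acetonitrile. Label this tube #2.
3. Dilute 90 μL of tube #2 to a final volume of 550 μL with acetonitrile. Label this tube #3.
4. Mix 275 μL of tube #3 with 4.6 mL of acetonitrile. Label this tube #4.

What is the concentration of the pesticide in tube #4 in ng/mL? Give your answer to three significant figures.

0.0422 ng/mL

Step 1: 180 μL brought to 8.2 mL → factor 8200/180 = 45.556
Step 2: 12-fold → factor 12
Step 3: 90 μL brought to 550 μL → factor 550/90 = 6.1111
Step 4: 275 μL + 4.6 mL = 4875 μL total → factor 4875/275 = 17.727
Overall dilution factor = 45.556 × 12 × 6.1111 × 17.727 = 59222
Final = 2.50 μg/mL / 59222 = 4.221 × 10^-5 μg/mL = 0.0422 ng/mL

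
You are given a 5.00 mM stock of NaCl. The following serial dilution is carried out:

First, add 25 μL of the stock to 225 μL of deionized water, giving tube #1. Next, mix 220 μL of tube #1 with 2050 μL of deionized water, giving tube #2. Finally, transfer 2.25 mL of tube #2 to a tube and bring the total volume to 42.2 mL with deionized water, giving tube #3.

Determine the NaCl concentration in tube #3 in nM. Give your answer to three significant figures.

2.58 × 10^3 nM

Step 1: 25 μL + 225 μL = 250 μL total → factor 250/25 = 10
Step 2: 220 μL + 2050 μL = 2270 μL total → factor 2270/220 = 10.318
Step 3: 2.25 mL brought to 42.2 mL → factor 42.2/2.25 = 18.756
Overall dilution factor = 10 × 10.318 × 18.756 = 1935.2
Final = 5.00 mM / 1935.2 = 0.002584 mM = 2.58 × 10^3 nM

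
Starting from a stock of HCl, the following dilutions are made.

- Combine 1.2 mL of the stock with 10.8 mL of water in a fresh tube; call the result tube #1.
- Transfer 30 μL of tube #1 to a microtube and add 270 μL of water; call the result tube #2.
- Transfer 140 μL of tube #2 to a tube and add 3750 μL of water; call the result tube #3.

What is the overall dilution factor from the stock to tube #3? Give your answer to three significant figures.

2.78 × 10^3

Step 1: 1.2 mL + 10.8 mL = 12 mL total → factor 12/1.2 = 10
Step 2: 30 μL + 270 μL = 300 μL total → factor 300/30 = 10
Step 3: 140 μL + 3750 μL = 3890 μL total → factor 3890/140 = 27.786
Overall dilution factor = 10 × 10 × 27.786 = 2778.6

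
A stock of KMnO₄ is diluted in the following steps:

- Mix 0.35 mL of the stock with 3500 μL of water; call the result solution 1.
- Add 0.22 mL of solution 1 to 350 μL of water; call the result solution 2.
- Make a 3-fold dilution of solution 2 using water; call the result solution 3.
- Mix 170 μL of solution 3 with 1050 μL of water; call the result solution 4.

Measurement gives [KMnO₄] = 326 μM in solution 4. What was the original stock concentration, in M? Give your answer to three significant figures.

0.200 M

Step 1: 0.35 mL + 3500 μL = 3.85 mL total → factor 3.85/0.35 = 11
Step 2: 0.22 mL + 350 μL = 0.57 mL total → factor 0.57/0.22 = 2.5909
Step 3: 3-fold → factor 3
Step 4: 170 μL + 1050 μL = 1220 μL total → factor 1220/170 = 7.1765
Overall dilution factor = 11 × 2.5909 × 3 × 7.1765 = 613.59
Stock = 326 μM × 613.59 = 2.000 × 10^5 μM = 0.200 M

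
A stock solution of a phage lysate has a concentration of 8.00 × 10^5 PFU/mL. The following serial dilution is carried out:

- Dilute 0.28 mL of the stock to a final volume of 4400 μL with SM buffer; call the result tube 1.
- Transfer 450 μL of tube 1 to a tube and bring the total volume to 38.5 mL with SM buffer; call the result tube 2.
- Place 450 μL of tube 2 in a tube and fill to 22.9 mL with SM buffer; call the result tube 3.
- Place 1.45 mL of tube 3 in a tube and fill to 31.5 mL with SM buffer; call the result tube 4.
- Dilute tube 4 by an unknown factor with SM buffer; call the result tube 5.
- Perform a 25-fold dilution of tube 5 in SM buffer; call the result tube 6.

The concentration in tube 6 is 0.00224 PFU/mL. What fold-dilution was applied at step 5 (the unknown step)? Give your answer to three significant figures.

Step 1: 0.28 mL brought to 4400 μL → factor 4.4/0.28 = 15.714
Step 2: 450 μL brought to 38.5 mL → factor 38500/450 = 85.556
Step 3: 450 μL brought to 22.9 mL → factor 22900/450 = 50.889
Step 4: 1.45 mL brought to 31.5 mL → factor 31.5/1.45 = 21.724
Step 5: unknown factor x
Step 6: 25-fold → factor 25
Product of known-step factors = 3.7158 × 10^7
Overall factor = 8.00 × 10^5 PFU/mL / (0.00224 PFU/mL) = 3.5714 × 10^8
x = 3.5714 × 10^8 / 3.7158 × 10^7 = 9.61

9.61-fold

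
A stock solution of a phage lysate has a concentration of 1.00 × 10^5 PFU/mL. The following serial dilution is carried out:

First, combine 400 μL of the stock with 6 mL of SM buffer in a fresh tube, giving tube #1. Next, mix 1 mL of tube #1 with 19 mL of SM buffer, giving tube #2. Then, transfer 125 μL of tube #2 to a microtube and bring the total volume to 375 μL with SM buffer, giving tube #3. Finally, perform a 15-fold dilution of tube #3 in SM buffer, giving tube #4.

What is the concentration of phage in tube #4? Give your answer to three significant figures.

Step 1: 400 μL + 6 mL = 6400 μL total → factor 6400/400 = 16
Step 2: 1 mL + 19 mL = 20 mL total → factor 20/1 = 20
Step 3: 125 μL brought to 375 μL → factor 375/125 = 3
Step 4: 15-fold → factor 15
Overall dilution factor = 16 × 20 × 3 × 15 = 14400
Final = 1.00 × 10^5 PFU/mL / 14400 = 6.94 PFU/mL

6.94 PFU/mL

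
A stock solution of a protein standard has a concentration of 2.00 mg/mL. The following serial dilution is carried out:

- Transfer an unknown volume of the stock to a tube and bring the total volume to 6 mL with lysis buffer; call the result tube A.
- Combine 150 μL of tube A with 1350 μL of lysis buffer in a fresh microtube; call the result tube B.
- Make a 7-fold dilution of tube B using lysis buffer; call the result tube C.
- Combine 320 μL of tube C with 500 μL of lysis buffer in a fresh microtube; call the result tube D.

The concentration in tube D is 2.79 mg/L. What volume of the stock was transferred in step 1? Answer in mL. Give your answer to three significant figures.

Step 1: v brought to 6 mL → factor = 6 mL/v
Step 2: 150 μL + 1350 μL = 1500 μL total → factor 1500/150 = 10
Step 3: 7-fold → factor 7
Step 4: 320 μL + 500 μL = 820 μL total → factor 820/320 = 2.5625
Product of known-step factors = 179.38
Overall factor = 2.00 mg/mL / (2.79 mg/L) = 716.85
Step-1 factor = 716.85 / 179.38 = 3.9964
v = 6 mL / 3.9964 = 1.50 mL

1.50 mL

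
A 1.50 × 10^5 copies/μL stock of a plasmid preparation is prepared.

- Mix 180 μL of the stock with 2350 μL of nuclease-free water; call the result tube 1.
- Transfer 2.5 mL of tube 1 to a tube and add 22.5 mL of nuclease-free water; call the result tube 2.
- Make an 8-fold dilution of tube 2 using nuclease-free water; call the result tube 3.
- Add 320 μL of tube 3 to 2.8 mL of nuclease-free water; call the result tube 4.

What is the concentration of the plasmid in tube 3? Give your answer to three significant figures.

133 copies/μL

Step 1: 180 μL + 2350 μL = 2530 μL total → factor 2530/180 = 14.056
Step 2: 2.5 mL + 22.5 mL = 25 mL total → factor 25/2.5 = 10
Step 3: 8-fold → factor 8
Dilution factor through tube 3 = 14.056 × 10 × 8 = 1124.4
[tube 3] = 1.50 × 10^5 copies/μL / 1124.4 = 133 copies/μL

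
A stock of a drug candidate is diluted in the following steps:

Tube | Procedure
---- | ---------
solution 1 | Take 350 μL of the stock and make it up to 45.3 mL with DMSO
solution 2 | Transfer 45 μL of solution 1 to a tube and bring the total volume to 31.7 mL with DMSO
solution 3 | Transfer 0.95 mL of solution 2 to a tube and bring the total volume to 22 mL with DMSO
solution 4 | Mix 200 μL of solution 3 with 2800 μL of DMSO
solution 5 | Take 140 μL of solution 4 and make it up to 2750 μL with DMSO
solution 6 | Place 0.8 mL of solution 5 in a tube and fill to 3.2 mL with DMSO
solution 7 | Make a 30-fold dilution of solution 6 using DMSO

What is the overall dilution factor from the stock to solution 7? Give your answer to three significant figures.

7.47 × 10^10

Step 1: 350 μL brought to 45.3 mL → factor 45300/350 = 129.43
Step 2: 45 μL brought to 31.7 mL → factor 31700/45 = 704.44
Step 3: 0.95 mL brought to 22 mL → factor 22/0.95 = 23.158
Step 4: 200 μL + 2800 μL = 3000 μL total → factor 3000/200 = 15
Step 5: 140 μL brought to 2750 μL → factor 2750/140 = 19.643
Step 6: 0.8 mL brought to 3.2 mL → factor 3.2/0.8 = 4
Step 7: 30-fold → factor 30
Overall dilution factor = 129.43 × 704.44 × 23.158 × 15 × 19.643 × 4 × 30 = 7.4654 × 10^10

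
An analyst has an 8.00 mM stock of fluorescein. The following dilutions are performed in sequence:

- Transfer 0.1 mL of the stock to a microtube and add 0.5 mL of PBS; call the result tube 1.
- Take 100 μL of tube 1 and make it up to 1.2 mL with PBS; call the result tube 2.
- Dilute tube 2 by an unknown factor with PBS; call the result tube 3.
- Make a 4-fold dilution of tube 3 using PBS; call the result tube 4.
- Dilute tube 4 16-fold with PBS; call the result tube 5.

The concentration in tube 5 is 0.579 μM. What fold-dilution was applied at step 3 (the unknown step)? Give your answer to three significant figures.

Step 1: 0.1 mL + 0.5 mL = 0.6 mL total → factor 0.6/0.1 = 6
Step 2: 100 μL brought to 1.2 mL → factor 1200/100 = 12
Step 3: unknown factor x
Step 4: 4-fold → factor 4
Step 5: 16-fold → factor 16
Product of known-step factors = 4608
Overall factor = 8.00 mM / (0.579 μM) = 13817
x = 13817 / 4608 = 3.00

3.00-fold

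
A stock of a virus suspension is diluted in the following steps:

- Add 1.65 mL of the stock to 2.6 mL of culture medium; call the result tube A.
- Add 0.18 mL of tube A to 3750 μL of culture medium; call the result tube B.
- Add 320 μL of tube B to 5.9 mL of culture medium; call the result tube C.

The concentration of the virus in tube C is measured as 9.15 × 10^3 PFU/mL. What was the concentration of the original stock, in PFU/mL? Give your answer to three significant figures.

Step 1: 1.65 mL + 2.6 mL = 4.25 mL total → factor 4.25/1.65 = 2.5758
Step 2: 0.18 mL + 3750 μL = 3.93 mL total → factor 3.93/0.18 = 21.833
Step 3: 320 μL + 5.9 mL = 6220 μL total → factor 6220/320 = 19.438
Overall dilution factor = 2.5758 × 21.833 × 19.438 = 1093.1
Stock = 9.15 × 10^3 PFU/mL × 1093.1 = 1.00 × 10^7 PFU/mL

1.00 × 10^7 PFU/mL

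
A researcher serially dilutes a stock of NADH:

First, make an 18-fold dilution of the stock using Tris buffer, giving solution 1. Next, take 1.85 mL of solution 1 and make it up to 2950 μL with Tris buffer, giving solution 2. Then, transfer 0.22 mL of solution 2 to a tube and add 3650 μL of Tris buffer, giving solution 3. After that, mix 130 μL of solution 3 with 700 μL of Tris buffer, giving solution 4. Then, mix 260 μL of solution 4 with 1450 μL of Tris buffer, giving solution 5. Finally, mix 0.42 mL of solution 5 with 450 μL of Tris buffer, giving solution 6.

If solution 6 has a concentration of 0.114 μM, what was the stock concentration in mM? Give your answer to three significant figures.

Step 1: 18-fold → factor 18
Step 2: 1.85 mL brought to 2950 μL → factor 2.95/1.85 = 1.5946
Step 3: 0.22 mL + 3650 μL = 3.87 mL total → factor 3.87/0.22 = 17.591
Step 4: 130 μL + 700 μL = 830 μL total → factor 830/130 = 6.3846
Step 5: 260 μL + 1450 μL = 1710 μL total → factor 1710/260 = 6.5769
Step 6: 0.42 mL + 450 μL = 0.87 mL total → factor 0.87/0.42 = 2.0714
Overall dilution factor = 18 × 1.5946 × 17.591 × 6.3846 × 6.5769 × 2.0714 = 43918
Stock = 0.114 μM × 43918 = 5007 μM = 5.01 mM

5.01 mM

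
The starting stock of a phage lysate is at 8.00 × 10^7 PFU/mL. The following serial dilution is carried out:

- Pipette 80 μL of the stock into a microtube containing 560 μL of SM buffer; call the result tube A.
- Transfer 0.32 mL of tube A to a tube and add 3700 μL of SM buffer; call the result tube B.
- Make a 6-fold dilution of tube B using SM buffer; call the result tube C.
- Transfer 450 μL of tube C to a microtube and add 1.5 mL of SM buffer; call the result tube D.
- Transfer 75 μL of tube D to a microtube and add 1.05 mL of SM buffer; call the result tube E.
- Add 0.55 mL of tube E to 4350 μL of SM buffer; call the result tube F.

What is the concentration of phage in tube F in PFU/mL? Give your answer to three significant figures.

229 PFU/mL

Step 1: 80 μL + 560 μL = 640 μL total → factor 640/80 = 8
Step 2: 0.32 mL + 3700 μL = 4.02 mL total → factor 4.02/0.32 = 12.562
Step 3: 6-fold → factor 6
Step 4: 450 μL + 1.5 mL = 1950 μL total → factor 1950/450 = 4.3333
Step 5: 75 μL + 1.05 mL = 1125 μL total → factor 1125/75 = 15
Step 6: 0.55 mL + 4350 μL = 4.9 mL total → factor 4.9/0.55 = 8.9091
Overall dilution factor = 8 × 12.562 × 6 × 4.3333 × 15 × 8.9091 = 3.4919 × 10^5
Final = 8.00 × 10^7 PFU/mL / 3.4919 × 10^5 = 229 PFU/mL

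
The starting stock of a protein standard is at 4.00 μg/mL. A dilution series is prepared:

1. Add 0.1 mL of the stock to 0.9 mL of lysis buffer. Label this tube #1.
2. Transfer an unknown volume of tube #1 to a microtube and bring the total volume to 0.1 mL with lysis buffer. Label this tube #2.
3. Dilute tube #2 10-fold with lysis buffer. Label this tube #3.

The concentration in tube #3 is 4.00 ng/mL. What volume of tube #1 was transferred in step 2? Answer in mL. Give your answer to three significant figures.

Step 1: 0.1 mL + 0.9 mL = 1 mL total → factor 1/0.1 = 10
Step 2: v brought to 0.1 mL → factor = 0.1 mL/v
Step 3: 10-fold → factor 10
Product of known-step factors = 100
Overall factor = 4.00 μg/mL / (4.00 ng/mL) = 1000
Step-2 factor = 1000 / 100 = 10
v = 0.1 mL / 10 = 0.0100 mL

0.0100 mL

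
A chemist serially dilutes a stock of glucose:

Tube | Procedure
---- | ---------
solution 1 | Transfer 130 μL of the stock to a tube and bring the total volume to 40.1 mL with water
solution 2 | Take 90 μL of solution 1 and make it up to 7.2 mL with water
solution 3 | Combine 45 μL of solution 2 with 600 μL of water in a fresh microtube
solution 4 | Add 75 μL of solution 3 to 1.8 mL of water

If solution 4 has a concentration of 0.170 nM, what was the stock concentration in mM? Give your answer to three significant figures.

1.50 mM

Step 1: 130 μL brought to 40.1 mL → factor 40100/130 = 308.46
Step 2: 90 μL brought to 7.2 mL → factor 7200/90 = 80
Step 3: 45 μL + 600 μL = 645 μL total → factor 645/45 = 14.333
Step 4: 75 μL + 1.8 mL = 1875 μL total → factor 1875/75 = 25
Overall dilution factor = 308.46 × 80 × 14.333 × 25 = 8.8426 × 10^6
Stock = 0.170 nM × 8.8426 × 10^6 = 1.503 × 10^6 nM = 1.50 mM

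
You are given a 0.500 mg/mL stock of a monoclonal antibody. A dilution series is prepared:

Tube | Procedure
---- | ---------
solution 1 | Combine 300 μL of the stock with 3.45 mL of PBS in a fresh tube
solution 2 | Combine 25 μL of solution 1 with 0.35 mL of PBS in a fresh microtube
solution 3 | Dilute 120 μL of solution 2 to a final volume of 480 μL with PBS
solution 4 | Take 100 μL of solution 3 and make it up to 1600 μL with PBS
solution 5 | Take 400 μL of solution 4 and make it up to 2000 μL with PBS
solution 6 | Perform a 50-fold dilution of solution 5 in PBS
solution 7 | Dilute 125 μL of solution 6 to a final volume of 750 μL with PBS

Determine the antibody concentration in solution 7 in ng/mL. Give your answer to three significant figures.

Step 1: 300 μL + 3.45 mL = 3750 μL total → factor 3750/300 = 12.5
Step 2: 25 μL + 0.35 mL = 375 μL total → factor 375/25 = 15
Step 3: 120 μL brought to 480 μL → factor 480/120 = 4
Step 4: 100 μL brought to 1600 μL → factor 1600/100 = 16
Step 5: 400 μL brought to 2000 μL → factor 2000/400 = 5
Step 6: 50-fold → factor 50
Step 7: 125 μL brought to 750 μL → factor 750/125 = 6
Overall dilution factor = 12.5 × 15 × 4 × 16 × 5 × 50 × 6 = 1.8 × 10^7
Final = 0.500 mg/mL / 1.8 × 10^7 = 2.778 × 10^-8 mg/mL = 0.0278 ng/mL

0.0278 ng/mL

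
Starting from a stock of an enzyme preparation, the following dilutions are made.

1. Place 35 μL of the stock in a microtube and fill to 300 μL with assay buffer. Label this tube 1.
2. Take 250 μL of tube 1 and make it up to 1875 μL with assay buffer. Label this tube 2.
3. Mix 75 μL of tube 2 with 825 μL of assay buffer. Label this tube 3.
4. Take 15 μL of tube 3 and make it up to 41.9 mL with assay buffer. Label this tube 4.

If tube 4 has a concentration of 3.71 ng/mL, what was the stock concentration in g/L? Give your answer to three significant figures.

Step 1: 35 μL brought to 300 μL → factor 300/35 = 8.5714
Step 2: 250 μL brought to 1875 μL → factor 1875/250 = 7.5
Step 3: 75 μL + 825 μL = 900 μL total → factor 900/75 = 12
Step 4: 15 μL brought to 41.9 mL → factor 41900/15 = 2793.3
Overall dilution factor = 8.5714 × 7.5 × 12 × 2793.3 = 2.1549 × 10^6
Stock = 3.71 ng/mL × 2.1549 × 10^6 = 7.995 × 10^6 ng/mL = 7.99 g/L

7.99 g/L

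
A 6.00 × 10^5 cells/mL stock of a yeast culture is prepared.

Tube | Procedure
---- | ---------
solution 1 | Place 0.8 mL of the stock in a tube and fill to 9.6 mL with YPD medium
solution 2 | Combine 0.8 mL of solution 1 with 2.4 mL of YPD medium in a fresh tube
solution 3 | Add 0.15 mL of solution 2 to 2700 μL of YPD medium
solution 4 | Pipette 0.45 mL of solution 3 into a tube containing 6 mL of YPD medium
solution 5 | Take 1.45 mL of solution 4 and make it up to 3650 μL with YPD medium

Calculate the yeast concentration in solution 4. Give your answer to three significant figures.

45.9 cells/mL

Step 1: 0.8 mL brought to 9.6 mL → factor 9.6/0.8 = 12
Step 2: 0.8 mL + 2.4 mL = 3.2 mL total → factor 3.2/0.8 = 4
Step 3: 0.15 mL + 2700 μL = 2.85 mL total → factor 2.85/0.15 = 19
Step 4: 0.45 mL + 6 mL = 6.45 mL total → factor 6.45/0.45 = 14.333
Dilution factor through solution 4 = 12 × 4 × 19 × 14.333 = 13072
[solution 4] = 6.00 × 10^5 cells/mL / 13072 = 45.9 cells/mL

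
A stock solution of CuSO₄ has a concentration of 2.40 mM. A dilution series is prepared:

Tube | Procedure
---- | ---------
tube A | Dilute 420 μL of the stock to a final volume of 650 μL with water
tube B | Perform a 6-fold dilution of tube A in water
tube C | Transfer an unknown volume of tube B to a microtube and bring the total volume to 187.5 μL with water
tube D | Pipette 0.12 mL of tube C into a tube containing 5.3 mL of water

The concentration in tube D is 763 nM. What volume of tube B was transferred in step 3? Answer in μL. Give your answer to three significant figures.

Step 1: 420 μL brought to 650 μL → factor 650/420 = 1.5476
Step 2: 6-fold → factor 6
Step 3: v brought to 187.5 μL → factor = 187.5 μL/v
Step 4: 0.12 mL + 5.3 mL = 5.42 mL total → factor 5.42/0.12 = 45.167
Product of known-step factors = 419.4
Overall factor = 2.40 mM / (763 nM) = 3145.5
Step-3 factor = 3145.5 / 419.4 = 7.4999
v = 187.5 μL / 7.4999 = 25.0 μL

25.0 μL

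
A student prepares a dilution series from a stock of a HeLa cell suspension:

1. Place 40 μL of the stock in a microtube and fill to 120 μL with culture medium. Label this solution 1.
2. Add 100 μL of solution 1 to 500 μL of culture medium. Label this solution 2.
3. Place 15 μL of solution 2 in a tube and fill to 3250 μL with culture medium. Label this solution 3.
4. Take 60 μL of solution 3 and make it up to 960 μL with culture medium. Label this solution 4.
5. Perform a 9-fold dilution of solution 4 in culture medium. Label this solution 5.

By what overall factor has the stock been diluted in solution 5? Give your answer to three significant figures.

Step 1: 40 μL brought to 120 μL → factor 120/40 = 3
Step 2: 100 μL + 500 μL = 600 μL total → factor 600/100 = 6
Step 3: 15 μL brought to 3250 μL → factor 3250/15 = 216.67
Step 4: 60 μL brought to 960 μL → factor 960/60 = 16
Step 5: 9-fold → factor 9
Overall dilution factor = 3 × 6 × 216.67 × 16 × 9 = 5.616 × 10^5

5.62 × 10^5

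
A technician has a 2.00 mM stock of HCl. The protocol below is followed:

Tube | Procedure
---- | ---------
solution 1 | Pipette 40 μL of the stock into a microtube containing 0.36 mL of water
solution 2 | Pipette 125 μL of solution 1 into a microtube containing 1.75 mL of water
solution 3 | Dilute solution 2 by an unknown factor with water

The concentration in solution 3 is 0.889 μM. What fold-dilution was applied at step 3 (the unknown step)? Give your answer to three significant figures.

Step 1: 40 μL + 0.36 mL = 400 μL total → factor 400/40 = 10
Step 2: 125 μL + 1.75 mL = 1875 μL total → factor 1875/125 = 15
Step 3: unknown factor x
Product of known-step factors = 150
Overall factor = 2.00 mM / (0.889 μM) = 2249.7
x = 2249.7 / 150 = 15.0

15.0-fold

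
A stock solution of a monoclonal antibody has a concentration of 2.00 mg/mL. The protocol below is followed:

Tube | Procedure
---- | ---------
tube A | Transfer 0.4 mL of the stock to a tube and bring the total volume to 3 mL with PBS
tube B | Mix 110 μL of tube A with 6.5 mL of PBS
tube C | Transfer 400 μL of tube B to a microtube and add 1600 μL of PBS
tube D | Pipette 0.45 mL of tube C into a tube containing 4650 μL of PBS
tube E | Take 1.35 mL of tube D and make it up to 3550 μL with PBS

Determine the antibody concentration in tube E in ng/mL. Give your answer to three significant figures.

Step 1: 0.4 mL brought to 3 mL → factor 3/0.4 = 7.5
Step 2: 110 μL + 6.5 mL = 6610 μL total → factor 6610/110 = 60.091
Step 3: 400 μL + 1600 μL = 2000 μL total → factor 2000/400 = 5
Step 4: 0.45 mL + 4650 μL = 5.1 mL total → factor 5.1/0.45 = 11.333
Step 5: 1.35 mL brought to 3550 μL → factor 3.55/1.35 = 2.6296
Overall dilution factor = 7.5 × 60.091 × 5 × 11.333 × 2.6296 = 67157
Final = 2.00 mg/mL / 67157 = 2.978 × 10^-5 mg/mL = 29.8 ng/mL

29.8 ng/mL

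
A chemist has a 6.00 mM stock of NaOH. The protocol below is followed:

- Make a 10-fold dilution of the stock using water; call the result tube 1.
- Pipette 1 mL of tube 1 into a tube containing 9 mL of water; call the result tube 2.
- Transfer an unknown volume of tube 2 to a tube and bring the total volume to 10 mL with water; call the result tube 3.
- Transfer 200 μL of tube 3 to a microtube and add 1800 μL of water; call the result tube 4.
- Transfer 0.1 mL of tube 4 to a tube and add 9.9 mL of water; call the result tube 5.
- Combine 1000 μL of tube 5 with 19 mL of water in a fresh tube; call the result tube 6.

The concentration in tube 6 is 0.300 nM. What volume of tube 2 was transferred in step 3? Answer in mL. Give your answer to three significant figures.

1.00 mL

Step 1: 10-fold → factor 10
Step 2: 1 mL + 9 mL = 10 mL total → factor 10/1 = 10
Step 3: v brought to 10 mL → factor = 10 mL/v
Step 4: 200 μL + 1800 μL = 2000 μL total → factor 2000/200 = 10
Step 5: 0.1 mL + 9.9 mL = 10 mL total → factor 10/0.1 = 100
Step 6: 1000 μL + 19 mL = 20000 μL total → factor 20000/1000 = 20
Product of known-step factors = 2 × 10^6
Overall factor = 6.00 mM / (0.300 nM) = 2 × 10^7
Step-3 factor = 2 × 10^7 / 2 × 10^6 = 10
v = 10 mL / 10 = 1.00 mL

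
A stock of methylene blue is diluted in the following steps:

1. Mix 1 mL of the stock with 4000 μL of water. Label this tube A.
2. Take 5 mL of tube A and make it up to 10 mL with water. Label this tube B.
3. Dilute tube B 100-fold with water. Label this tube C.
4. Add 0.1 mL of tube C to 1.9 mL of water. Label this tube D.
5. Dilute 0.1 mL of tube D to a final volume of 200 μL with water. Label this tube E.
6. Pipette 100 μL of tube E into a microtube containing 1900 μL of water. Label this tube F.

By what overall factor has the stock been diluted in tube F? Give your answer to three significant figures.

Step 1: 1 mL + 4000 μL = 5 mL total → factor 5/1 = 5
Step 2: 5 mL brought to 10 mL → factor 10/5 = 2
Step 3: 100-fold → factor 100
Step 4: 0.1 mL + 1.9 mL = 2 mL total → factor 2/0.1 = 20
Step 5: 0.1 mL brought to 200 μL → factor 0.2/0.1 = 2
Step 6: 100 μL + 1900 μL = 2000 μL total → factor 2000/100 = 20
Overall dilution factor = 5 × 2 × 100 × 20 × 2 × 20 = 8 × 10^5

8.00 × 10^5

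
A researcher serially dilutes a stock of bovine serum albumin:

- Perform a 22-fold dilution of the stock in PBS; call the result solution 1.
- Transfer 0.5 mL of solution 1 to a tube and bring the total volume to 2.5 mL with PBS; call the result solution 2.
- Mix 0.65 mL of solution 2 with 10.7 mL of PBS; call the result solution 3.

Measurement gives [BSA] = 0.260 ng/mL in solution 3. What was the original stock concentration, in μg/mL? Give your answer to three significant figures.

Step 1: 22-fold → factor 22
Step 2: 0.5 mL brought to 2.5 mL → factor 2.5/0.5 = 5
Step 3: 0.65 mL + 10.7 mL = 11.35 mL total → factor 11.35/0.65 = 17.462
Overall dilution factor = 22 × 5 × 17.462 = 1920.8
Stock = 0.260 ng/mL × 1920.8 = 499.4 ng/mL = 0.499 μg/mL

0.499 μg/mL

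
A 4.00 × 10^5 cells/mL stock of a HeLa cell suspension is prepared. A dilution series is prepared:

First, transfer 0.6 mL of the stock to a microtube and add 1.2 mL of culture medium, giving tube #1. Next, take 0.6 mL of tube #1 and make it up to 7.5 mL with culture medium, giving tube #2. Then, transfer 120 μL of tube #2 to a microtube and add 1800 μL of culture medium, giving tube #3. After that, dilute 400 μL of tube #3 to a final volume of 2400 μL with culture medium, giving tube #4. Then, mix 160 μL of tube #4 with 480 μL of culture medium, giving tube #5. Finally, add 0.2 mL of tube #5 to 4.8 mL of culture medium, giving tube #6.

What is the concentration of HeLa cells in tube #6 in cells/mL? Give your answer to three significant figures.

Step 1: 0.6 mL + 1.2 mL = 1.8 mL total → factor 1.8/0.6 = 3
Step 2: 0.6 mL brought to 7.5 mL → factor 7.5/0.6 = 12.5
Step 3: 120 μL + 1800 μL = 1920 μL total → factor 1920/120 = 16
Step 4: 400 μL brought to 2400 μL → factor 2400/400 = 6
Step 5: 160 μL + 480 μL = 640 μL total → factor 640/160 = 4
Step 6: 0.2 mL + 4.8 mL = 5 mL total → factor 5/0.2 = 25
Overall dilution factor = 3 × 12.5 × 16 × 6 × 4 × 25 = 3.6 × 10^5
Final = 4.00 × 10^5 cells/mL / 3.6 × 10^5 = 1.11 cells/mL

1.11 cells/mL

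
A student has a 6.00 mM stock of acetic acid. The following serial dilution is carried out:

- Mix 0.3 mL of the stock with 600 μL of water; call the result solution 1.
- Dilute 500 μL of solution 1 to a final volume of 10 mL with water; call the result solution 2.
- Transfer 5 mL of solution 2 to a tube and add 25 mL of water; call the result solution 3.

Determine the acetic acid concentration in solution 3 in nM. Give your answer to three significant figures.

Step 1: 0.3 mL + 600 μL = 0.9 mL total → factor 0.9/0.3 = 3
Step 2: 500 μL brought to 10 mL → factor 10000/500 = 20
Step 3: 5 mL + 25 mL = 30 mL total → factor 30/5 = 6
Overall dilution factor = 3 × 20 × 6 = 360
Final = 6.00 mM / 360 = 0.01667 mM = 1.67 × 10^4 nM

1.67 × 10^4 nM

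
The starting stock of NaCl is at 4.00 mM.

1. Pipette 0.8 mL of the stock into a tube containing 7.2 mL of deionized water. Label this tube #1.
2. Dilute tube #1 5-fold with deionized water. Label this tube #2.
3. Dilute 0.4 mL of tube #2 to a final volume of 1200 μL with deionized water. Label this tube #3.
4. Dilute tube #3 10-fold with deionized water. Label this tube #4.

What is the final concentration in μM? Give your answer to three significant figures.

Step 1: 0.8 mL + 7.2 mL = 8 mL total → factor 8/0.8 = 10
Step 2: 5-fold → factor 5
Step 3: 0.4 mL brought to 1200 μL → factor 1.2/0.4 = 3
Step 4: 10-fold → factor 10
Overall dilution factor = 10 × 5 × 3 × 10 = 1500
Final = 4.00 mM / 1500 = 0.002667 mM = 2.67 μM

2.67 μM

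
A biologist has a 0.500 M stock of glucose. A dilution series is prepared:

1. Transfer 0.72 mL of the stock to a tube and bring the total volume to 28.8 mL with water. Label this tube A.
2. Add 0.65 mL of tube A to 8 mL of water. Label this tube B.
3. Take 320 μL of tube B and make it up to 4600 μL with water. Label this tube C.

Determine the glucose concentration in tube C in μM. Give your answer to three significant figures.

Step 1: 0.72 mL brought to 28.8 mL → factor 28.8/0.72 = 40
Step 2: 0.65 mL + 8 mL = 8.65 mL total → factor 8.65/0.65 = 13.308
Step 3: 320 μL brought to 4600 μL → factor 4600/320 = 14.375
Overall dilution factor = 40 × 13.308 × 14.375 = 7651.9
Final = 0.500 M / 7651.9 = 6.534 × 10^-5 M = 65.3 μM

65.3 μM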